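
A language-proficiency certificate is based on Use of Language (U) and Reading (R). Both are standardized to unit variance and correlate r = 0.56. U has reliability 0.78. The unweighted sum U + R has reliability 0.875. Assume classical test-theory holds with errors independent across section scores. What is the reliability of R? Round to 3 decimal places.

Var(U+R) = 2 + 2·0.56 = 3.120.
True-score variance = ρ_U + ρ_R + 2·0.56, so 0.875 = (0.78 + ρ_R + 1.12) / 3.120.
ρ_R = 0.875·3.120 − 0.78 − 1.12 = 0.830.

0.830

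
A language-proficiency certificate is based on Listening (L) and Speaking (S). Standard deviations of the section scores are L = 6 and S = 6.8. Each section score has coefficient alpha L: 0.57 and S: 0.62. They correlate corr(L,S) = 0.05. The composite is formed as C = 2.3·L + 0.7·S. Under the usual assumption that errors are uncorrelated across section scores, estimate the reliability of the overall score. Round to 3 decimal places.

Var(C) = 2.3²·6² + 0.7²·6.8² + 2·[1.61·6·6.8·0.05] = 213.098 + 6.5688 = 219.666.
Under uncorrelated errors the observed covariances equal the true-score covariances, so only the own-variance terms attenuate.
True-score variance = [2.3²·6²·0.57 + 0.7²·6.8²·0.62] + 6.5688 = 122.599 + 6.5688 = 129.167.
Reliability = 129.167 / 219.666 = 0.588.

0.588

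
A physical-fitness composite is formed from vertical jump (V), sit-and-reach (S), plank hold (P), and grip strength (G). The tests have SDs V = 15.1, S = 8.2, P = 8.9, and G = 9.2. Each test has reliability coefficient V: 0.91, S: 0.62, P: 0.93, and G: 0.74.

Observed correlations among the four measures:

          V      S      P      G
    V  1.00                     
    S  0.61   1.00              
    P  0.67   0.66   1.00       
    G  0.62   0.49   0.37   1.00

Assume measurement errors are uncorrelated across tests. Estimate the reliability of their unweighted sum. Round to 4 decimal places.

Var(V+S+P+G) = 15.1² + 8.2² + 8.9² + 9.2² + 2·[15.1·8.2·0.61 + 15.1·8.9·0.67 + 15.1·9.2·0.62 + 8.2·8.9·0.66 + 8.2·9.2·0.49 + 8.9·9.2·0.37] = 459.1 + 734.26 = 1193.36.
Under uncorrelated errors the observed covariances equal the true-score covariances, so only the own-variance terms attenuate.
True-score variance = [15.1²·0.91 + 8.2²·0.62 + 8.9²·0.93 + 9.2²·0.74] + 734.26 = 385.477 + 734.26 = 1119.74.
Reliability = 1119.74 / 1193.36 = 0.9383.

0.9383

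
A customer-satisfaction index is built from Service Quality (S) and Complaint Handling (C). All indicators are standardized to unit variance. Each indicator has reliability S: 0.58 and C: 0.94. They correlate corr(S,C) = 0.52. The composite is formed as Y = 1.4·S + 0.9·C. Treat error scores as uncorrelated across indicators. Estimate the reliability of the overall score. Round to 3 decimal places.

0.786

Var(Y) = 1.4² + 0.9² + 2·[1.26·0.52] = 2.77 + 1.3104 = 4.0804.
Under uncorrelated errors the observed covariances equal the true-score covariances, so only the own-variance terms attenuate.
True-score variance = [1.4²·0.58 + 0.9²·0.94] + 1.3104 = 1.8982 + 1.3104 = 3.2086.
Reliability = 3.2086 / 4.0804 = 0.786.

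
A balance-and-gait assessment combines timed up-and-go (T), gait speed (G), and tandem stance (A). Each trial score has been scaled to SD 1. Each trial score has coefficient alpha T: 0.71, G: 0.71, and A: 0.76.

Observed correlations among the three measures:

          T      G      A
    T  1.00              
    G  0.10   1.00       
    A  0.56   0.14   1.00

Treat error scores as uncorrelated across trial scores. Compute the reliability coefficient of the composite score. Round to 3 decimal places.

Var(T+G+A) = 3 + 2·[0.10 + 0.56 + 0.14] = 3 + 1.6 = 4.6.
With uncorrelated errors the cross-covariances are all true-score covariance, so they carry over unchanged; only the diagonal terms shrink to ρᵢσᵢ².
True-score variance = [0.71 + 0.71 + 0.76] + 1.6 = 2.18 + 1.6 = 3.78.
Reliability = 3.78 / 4.6 = 0.822.

0.822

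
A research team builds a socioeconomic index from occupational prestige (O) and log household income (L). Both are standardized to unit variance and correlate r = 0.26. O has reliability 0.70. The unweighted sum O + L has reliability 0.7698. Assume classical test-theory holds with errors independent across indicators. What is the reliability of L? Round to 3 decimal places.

0.720

Var(O+L) = 2 + 2·0.26 = 2.520.
True-score variance = ρ_O + ρ_L + 2·0.26, so 0.7698 = (0.70 + ρ_L + 0.52) / 2.520.
ρ_L = 0.7698·2.520 − 0.70 − 0.52 = 0.720.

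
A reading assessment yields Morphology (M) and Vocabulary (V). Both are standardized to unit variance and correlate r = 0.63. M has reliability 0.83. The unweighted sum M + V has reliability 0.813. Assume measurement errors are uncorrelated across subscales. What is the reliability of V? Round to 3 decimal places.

0.560

Var(M+V) = 2 + 2·0.63 = 3.260.
True-score variance = ρ_M + ρ_V + 2·0.63, so 0.813 = (0.83 + ρ_V + 1.26) / 3.260.
ρ_V = 0.813·3.260 − 0.83 − 1.26 = 0.560.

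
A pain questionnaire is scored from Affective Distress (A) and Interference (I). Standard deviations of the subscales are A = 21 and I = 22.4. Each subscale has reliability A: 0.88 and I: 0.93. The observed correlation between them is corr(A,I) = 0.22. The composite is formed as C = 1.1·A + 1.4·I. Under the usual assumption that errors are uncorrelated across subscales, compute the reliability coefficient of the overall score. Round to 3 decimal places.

0.928

Var(C) = 1.1²·21² + 1.4²·22.4² + 2·[1.54·21·22.4·0.22] = 1517.06 + 318.743 = 1835.8.
Under uncorrelated errors the observed covariances equal the true-score covariances, so only the own-variance terms attenuate.
True-score variance = [1.1²·21²·0.88 + 1.4²·22.4²·0.93] + 318.743 = 1384.18 + 318.743 = 1702.93.
Reliability = 1702.93 / 1835.8 = 0.928.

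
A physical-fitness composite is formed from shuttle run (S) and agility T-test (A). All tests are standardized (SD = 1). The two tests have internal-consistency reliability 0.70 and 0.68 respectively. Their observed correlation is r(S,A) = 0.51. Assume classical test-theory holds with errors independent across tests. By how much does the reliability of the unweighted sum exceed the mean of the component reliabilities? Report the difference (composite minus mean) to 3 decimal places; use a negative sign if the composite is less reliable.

Var(sum) = 2 + 1.02 = 3.02; true-score variance = 1.38 + 1.02 = 2.4; composite reliability = 0.7947.
Mean component reliability = 0.6900.
Difference = 0.7947 − 0.6900 = 0.105.

0.105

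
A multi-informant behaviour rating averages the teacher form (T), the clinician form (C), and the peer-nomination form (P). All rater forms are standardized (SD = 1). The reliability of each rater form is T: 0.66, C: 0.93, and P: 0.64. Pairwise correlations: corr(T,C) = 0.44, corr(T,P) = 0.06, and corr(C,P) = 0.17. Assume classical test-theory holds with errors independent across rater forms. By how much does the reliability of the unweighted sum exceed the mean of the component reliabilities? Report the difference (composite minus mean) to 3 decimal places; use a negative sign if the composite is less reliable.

Var(sum) = 3 + 1.34 = 4.34; true-score variance = 2.23 + 1.34 = 3.57; composite reliability = 0.8226.
Mean component reliability = 0.7433.
Difference = 0.8226 − 0.7433 = 0.079.

0.079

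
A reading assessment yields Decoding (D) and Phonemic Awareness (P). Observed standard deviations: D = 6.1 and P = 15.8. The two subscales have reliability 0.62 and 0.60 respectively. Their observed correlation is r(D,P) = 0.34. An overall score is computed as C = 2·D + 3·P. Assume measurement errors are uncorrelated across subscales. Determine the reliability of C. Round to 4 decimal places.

0.6575

Var(C) = 2²·6.1² + 3²·15.8² + 2·[6·6.1·15.8·0.34] = 2395.6 + 393.23 = 2788.83.
Because errors are independent across components, Cov(Tᵢ,Tⱼ) = Cov(Xᵢ,Xⱼ); the off-diagonal part of the true-score variance is the same as above.
True-score variance = [2²·6.1²·0.62 + 3²·15.8²·0.60] + 393.23 = 1440.34 + 393.23 = 1833.57.
Reliability = 1833.57 / 2788.83 = 0.6575.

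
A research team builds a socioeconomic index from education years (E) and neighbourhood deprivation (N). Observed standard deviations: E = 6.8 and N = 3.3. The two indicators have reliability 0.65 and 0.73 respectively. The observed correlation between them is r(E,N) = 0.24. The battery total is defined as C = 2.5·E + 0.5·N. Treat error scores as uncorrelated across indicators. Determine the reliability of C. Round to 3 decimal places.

0.666

Var(C) = 2.5²·6.8² + 0.5²·3.3² + 2·[1.25·6.8·3.3·0.24] = 291.722 + 13.464 = 305.186.
Under uncorrelated errors the observed covariances equal the true-score covariances, so only the own-variance terms attenuate.
True-score variance = [2.5²·6.8²·0.65 + 0.5²·3.3²·0.73] + 13.464 = 189.837 + 13.464 = 203.301.
Reliability = 203.301 / 305.186 = 0.666.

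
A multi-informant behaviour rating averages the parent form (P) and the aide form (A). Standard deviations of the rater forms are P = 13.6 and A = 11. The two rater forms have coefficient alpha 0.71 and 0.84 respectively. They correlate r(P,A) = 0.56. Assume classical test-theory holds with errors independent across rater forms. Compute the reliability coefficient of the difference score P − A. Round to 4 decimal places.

Var(P−A) = 13.6² + 11² − 2·13.6·11·0.56 = 305.96 − 167.552 = 138.408.
Because errors are independent across components, Cov(Tᵢ,Tⱼ) = Cov(Xᵢ,Xⱼ); the off-diagonal part of the true-score variance is the same as above.
True-score variance = [13.6²·0.71 + 11²·0.84] − 167.552 = 232.962 − 167.552 = 65.4096.
Reliability = 65.4096 / 138.408 = 0.4726.

0.4726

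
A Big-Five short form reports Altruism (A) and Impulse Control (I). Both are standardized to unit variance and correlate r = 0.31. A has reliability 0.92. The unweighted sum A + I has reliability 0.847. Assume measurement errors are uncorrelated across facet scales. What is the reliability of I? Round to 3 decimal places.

Var(A+I) = 2 + 2·0.31 = 2.620.
True-score variance = ρ_A + ρ_I + 2·0.31, so 0.847 = (0.92 + ρ_I + 0.62) / 2.620.
ρ_I = 0.847·2.620 − 0.92 − 0.62 = 0.679.

0.679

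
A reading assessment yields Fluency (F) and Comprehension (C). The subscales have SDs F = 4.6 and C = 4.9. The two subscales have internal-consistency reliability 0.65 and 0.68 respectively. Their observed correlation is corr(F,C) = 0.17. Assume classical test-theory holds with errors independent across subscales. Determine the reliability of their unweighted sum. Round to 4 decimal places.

0.7144

Var(F+C) = 4.6² + 4.9² + 2·[4.6·4.9·0.17] = 45.17 + 7.6636 = 52.8336.
Under uncorrelated errors the observed covariances equal the true-score covariances, so only the own-variance terms attenuate.
True-score variance = [4.6²·0.65 + 4.9²·0.68] + 7.6636 = 30.0808 + 7.6636 = 37.7444.
Reliability = 37.7444 / 52.8336 = 0.7144.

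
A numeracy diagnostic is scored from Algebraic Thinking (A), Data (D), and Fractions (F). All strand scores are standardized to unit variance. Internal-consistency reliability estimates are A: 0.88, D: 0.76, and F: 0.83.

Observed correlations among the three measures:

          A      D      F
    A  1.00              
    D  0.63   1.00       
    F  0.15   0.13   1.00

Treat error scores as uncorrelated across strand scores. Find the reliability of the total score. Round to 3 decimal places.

Var(A+D+F) = 3 + 2·[0.63 + 0.15 + 0.13] = 3 + 1.82 = 4.82.
With uncorrelated errors the cross-covariances are all true-score covariance, so they carry over unchanged; only the diagonal terms shrink to ρᵢσᵢ².
True-score variance = [0.88 + 0.76 + 0.83] + 1.82 = 2.47 + 1.82 = 4.29.
Reliability = 4.29 / 4.82 = 0.890.

0.890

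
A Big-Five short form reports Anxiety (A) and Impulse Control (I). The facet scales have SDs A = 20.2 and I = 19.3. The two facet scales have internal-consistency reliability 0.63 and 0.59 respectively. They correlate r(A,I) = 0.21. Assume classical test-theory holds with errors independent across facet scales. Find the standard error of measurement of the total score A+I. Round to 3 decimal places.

Var(total) = 780.53 + 163.741 = 944.271.
True-score variance = 476.834 + 163.741 = 640.575, so reliability = 0.6784.
Error variance = 944.271 − 640.575 = 303.696; SEM = √303.696 = 17.427.

17.427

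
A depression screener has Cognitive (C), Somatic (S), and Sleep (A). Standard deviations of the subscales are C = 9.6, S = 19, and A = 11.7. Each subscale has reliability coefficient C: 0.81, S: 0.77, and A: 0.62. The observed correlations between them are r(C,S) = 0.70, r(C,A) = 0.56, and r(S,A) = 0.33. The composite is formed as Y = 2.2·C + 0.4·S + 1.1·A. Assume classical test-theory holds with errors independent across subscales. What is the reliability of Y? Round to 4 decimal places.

Var(Y) = 2.2²·9.6² + 0.4²·19² + 1.1²·11.7² + 2·[0.88·9.6·19·0.70 + 2.42·9.6·11.7·0.56 + 0.44·19·11.7·0.33] = 669.451 + 593.705 = 1263.16.
Under uncorrelated errors the observed covariances equal the true-score covariances, so only the own-variance terms attenuate.
True-score variance = [2.2²·9.6²·0.81 + 0.4²·19²·0.77 + 1.1²·11.7²·0.62] + 593.705 = 508.474 + 593.705 = 1102.18.
Reliability = 1102.18 / 1263.16 = 0.8726.

0.8726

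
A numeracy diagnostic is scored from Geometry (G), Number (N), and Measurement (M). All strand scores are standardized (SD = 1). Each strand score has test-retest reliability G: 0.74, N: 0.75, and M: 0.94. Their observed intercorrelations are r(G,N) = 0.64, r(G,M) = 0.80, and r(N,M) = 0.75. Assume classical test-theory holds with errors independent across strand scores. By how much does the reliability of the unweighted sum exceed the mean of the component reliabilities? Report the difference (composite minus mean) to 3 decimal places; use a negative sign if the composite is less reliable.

0.113

Var(sum) = 3 + 4.38 = 7.38; true-score variance = 2.43 + 4.38 = 6.81; composite reliability = 0.9228.
Mean component reliability = 0.8100.
Difference = 0.9228 − 0.8100 = 0.113.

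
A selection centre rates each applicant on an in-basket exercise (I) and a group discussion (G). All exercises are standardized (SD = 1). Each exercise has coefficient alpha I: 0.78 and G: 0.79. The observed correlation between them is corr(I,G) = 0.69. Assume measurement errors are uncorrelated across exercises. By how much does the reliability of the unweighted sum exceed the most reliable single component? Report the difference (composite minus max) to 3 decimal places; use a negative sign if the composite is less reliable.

Var(sum) = 2 + 1.38 = 3.38; true-score variance = 1.57 + 1.38 = 2.95; composite reliability = 0.8728.
Max component reliability = 0.7900.
Difference = 0.8728 − 0.7900 = 0.083.

0.083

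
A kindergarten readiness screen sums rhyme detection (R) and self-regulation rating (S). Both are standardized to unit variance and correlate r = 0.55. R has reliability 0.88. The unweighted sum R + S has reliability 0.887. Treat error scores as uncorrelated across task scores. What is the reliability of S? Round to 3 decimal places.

0.770

Var(R+S) = 2 + 2·0.55 = 3.100.
True-score variance = ρ_R + ρ_S + 2·0.55, so 0.887 = (0.88 + ρ_S + 1.10) / 3.100.
ρ_S = 0.887·3.100 − 0.88 − 1.10 = 0.770.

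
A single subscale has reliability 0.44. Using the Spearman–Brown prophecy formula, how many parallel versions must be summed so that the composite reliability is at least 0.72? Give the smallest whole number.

k ≥ ρ*(1−ρ₁)/(ρ₁(1−ρ*)) = 0.72·0.56 / (0.44·0.28) = 3.273.
Smallest integer k = 4.

4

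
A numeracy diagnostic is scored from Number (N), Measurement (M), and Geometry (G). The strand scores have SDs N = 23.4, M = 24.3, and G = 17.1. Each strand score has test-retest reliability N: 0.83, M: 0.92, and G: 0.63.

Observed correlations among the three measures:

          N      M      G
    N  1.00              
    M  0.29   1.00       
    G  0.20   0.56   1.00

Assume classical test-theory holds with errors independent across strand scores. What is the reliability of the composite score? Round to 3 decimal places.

0.896

Var(N+M+G) = 23.4² + 24.3² + 17.1² + 2·[23.4·24.3·0.29 + 23.4·17.1·0.20 + 24.3·17.1·0.56] = 1430.46 + 955.249 = 2385.71.
Because errors are independent across components, Cov(Tᵢ,Tⱼ) = Cov(Xᵢ,Xⱼ); the off-diagonal part of the true-score variance is the same as above.
True-score variance = [23.4²·0.83 + 24.3²·0.92 + 17.1²·0.63] + 955.249 = 1181.94 + 955.249 = 2137.19.
Reliability = 2137.19 / 2385.71 = 0.896.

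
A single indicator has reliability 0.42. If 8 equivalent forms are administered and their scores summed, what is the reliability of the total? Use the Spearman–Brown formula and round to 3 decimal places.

ρ_k = kρ / (1 + (k−1)ρ) = 8·0.42 / (1 + 7·0.42) = 3.360 / 3.940 = 0.853.

0.853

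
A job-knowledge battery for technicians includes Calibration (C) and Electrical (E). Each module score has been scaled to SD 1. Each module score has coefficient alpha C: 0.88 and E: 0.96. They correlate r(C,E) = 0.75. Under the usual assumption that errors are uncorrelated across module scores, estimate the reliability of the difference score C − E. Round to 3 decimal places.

0.680

Var(C−E) = 1 + 1 − 2·0.75 = 2 − 1.5 = 0.5.
Under uncorrelated errors the observed covariances equal the true-score covariances, so only the own-variance terms attenuate.
True-score variance = [0.88 + 0.96] − 1.5 = 1.84 − 1.5 = 0.34.
Reliability = 0.34 / 0.5 = 0.680.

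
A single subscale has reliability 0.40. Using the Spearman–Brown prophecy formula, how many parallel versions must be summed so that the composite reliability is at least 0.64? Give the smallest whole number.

3

k ≥ ρ*(1−ρ₁)/(ρ₁(1−ρ*)) = 0.64·0.60 / (0.40·0.36) = 2.667.
Smallest integer k = 3.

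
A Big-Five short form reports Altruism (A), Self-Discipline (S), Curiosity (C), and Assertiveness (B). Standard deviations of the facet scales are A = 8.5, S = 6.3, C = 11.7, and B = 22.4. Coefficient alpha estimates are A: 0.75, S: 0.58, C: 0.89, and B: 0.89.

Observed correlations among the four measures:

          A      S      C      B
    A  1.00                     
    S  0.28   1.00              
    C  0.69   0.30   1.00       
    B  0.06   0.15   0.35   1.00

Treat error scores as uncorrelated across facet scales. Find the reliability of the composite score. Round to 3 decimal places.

0.913

Var(A+S+C+B) = 8.5² + 6.3² + 11.7² + 22.4² + 2·[8.5·6.3·0.28 + 8.5·11.7·0.69 + 8.5·22.4·0.06 + 6.3·11.7·0.30 + 6.3·22.4·0.15 + 11.7·22.4·0.35] = 750.59 + 460.095 = 1210.68.
Under uncorrelated errors the observed covariances equal the true-score covariances, so only the own-variance terms attenuate.
True-score variance = [8.5²·0.75 + 6.3²·0.58 + 11.7²·0.89 + 22.4²·0.89] + 460.095 = 645.606 + 460.095 = 1105.7.
Reliability = 1105.7 / 1210.68 = 0.913.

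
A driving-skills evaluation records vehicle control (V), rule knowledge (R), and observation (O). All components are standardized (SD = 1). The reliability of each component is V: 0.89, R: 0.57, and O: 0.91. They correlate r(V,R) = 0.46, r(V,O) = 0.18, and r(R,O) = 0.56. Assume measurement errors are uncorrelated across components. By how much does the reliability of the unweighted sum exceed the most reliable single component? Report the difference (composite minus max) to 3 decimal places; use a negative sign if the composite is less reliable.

-0.027

Var(sum) = 3 + 2.4 = 5.4; true-score variance = 2.37 + 2.4 = 4.77; composite reliability = 0.8833.
Max component reliability = 0.9100.
Difference = 0.8833 − 0.9100 = -0.027.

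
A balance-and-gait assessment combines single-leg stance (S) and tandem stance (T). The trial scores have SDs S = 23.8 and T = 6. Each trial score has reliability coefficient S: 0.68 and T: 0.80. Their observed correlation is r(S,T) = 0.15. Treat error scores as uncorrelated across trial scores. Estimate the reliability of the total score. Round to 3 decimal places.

0.708

Var(S+T) = 23.8² + 6² + 2·[23.8·6·0.15] = 602.44 + 42.84 = 645.28.
Under uncorrelated errors the observed covariances equal the true-score covariances, so only the own-variance terms attenuate.
True-score variance = [23.8²·0.68 + 6²·0.80] + 42.84 = 413.979 + 42.84 = 456.819.
Reliability = 456.819 / 645.28 = 0.708.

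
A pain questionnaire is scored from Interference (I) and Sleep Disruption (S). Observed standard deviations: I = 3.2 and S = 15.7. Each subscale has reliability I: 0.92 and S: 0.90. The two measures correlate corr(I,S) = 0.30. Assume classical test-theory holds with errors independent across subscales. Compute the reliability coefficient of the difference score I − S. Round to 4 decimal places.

0.8876

Var(I−S) = 3.2² + 15.7² − 2·3.2·15.7·0.30 = 256.73 − 30.144 = 226.586.
Because errors are independent across components, Cov(Tᵢ,Tⱼ) = Cov(Xᵢ,Xⱼ); the off-diagonal part of the true-score variance is the same as above.
True-score variance = [3.2²·0.92 + 15.7²·0.90] − 30.144 = 231.262 − 30.144 = 201.118.
Reliability = 201.118 / 226.586 = 0.8876.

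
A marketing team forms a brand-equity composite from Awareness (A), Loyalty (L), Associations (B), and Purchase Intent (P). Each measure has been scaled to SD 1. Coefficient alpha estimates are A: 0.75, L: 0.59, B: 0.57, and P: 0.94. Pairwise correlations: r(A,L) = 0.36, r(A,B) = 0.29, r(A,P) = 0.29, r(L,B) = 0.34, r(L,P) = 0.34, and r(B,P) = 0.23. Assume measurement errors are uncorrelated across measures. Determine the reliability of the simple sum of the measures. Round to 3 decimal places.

Var(A+L+B+P) = 4 + 2·[0.36 + 0.29 + 0.29 + 0.34 + 0.34 + 0.23] = 4 + 3.7 = 7.7.
With uncorrelated errors the cross-covariances are all true-score covariance, so they carry over unchanged; only the diagonal terms shrink to ρᵢσᵢ².
True-score variance = [0.75 + 0.59 + 0.57 + 0.94] + 3.7 = 2.85 + 3.7 = 6.55.
Reliability = 6.55 / 7.7 = 0.851.

0.851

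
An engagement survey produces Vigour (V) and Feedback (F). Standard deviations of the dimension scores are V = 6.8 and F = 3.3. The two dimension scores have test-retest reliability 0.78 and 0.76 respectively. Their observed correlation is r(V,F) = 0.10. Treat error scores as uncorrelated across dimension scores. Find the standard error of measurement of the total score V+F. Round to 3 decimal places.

Var(total) = 57.13 + 4.488 = 61.618.
True-score variance = 44.3436 + 4.488 = 48.8316, so reliability = 0.7925.
Error variance = 61.618 − 48.8316 = 12.7864; SEM = √12.7864 = 3.576.

3.576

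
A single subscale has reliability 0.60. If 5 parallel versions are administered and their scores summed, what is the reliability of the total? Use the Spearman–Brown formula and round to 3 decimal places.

ρ_k = kρ / (1 + (k−1)ρ) = 5·0.60 / (1 + 4·0.60) = 3.000 / 3.400 = 0.882.

0.882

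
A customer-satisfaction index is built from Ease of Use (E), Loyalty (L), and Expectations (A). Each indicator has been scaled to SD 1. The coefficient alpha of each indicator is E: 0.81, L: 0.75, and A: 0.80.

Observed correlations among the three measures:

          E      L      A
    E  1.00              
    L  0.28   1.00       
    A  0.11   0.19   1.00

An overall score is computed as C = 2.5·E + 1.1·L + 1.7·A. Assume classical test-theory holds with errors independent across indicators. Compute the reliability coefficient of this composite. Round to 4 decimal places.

Var(C) = 2.5² + 1.1² + 1.7² + 2·[2.75·0.28 + 4.25·0.11 + 1.87·0.19] = 10.35 + 3.1856 = 13.5356.
With uncorrelated errors the cross-covariances are all true-score covariance, so they carry over unchanged; only the diagonal terms shrink to ρᵢσᵢ².
True-score variance = [2.5²·0.81 + 1.1²·0.75 + 1.7²·0.80] + 3.1856 = 8.282 + 3.1856 = 11.4676.
Reliability = 11.4676 / 13.5356 = 0.8472.

0.8472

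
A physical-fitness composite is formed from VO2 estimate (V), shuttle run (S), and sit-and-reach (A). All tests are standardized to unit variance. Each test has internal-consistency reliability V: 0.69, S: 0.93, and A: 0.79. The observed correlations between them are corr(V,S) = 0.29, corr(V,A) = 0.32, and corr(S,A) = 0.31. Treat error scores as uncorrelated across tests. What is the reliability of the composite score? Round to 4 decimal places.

Var(V+S+A) = 3 + 2·[0.29 + 0.32 + 0.31] = 3 + 1.84 = 4.84.
Because errors are independent across components, Cov(Tᵢ,Tⱼ) = Cov(Xᵢ,Xⱼ); the off-diagonal part of the true-score variance is the same as above.
True-score variance = [0.69 + 0.93 + 0.79] + 1.84 = 2.41 + 1.84 = 4.25.
Reliability = 4.25 / 4.84 = 0.8781.

0.8781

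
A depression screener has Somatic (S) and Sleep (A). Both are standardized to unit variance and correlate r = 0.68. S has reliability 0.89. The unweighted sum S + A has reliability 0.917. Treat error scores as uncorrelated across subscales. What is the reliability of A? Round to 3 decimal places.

0.831

Var(S+A) = 2 + 2·0.68 = 3.360.
True-score variance = ρ_S + ρ_A + 2·0.68, so 0.917 = (0.89 + ρ_A + 1.36) / 3.360.
ρ_A = 0.917·3.360 − 0.89 − 1.36 = 0.831.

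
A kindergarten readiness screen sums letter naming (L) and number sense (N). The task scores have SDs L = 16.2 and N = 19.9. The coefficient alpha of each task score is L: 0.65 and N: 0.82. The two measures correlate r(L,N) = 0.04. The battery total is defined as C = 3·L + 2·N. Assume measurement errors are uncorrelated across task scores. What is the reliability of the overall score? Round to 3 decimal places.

Var(C) = 3²·16.2² + 2²·19.9² + 2·[6·16.2·19.9·0.04] = 3946 + 154.742 = 4100.74.
With uncorrelated errors the cross-covariances are all true-score covariance, so they carry over unchanged; only the diagonal terms shrink to ρᵢσᵢ².
True-score variance = [3²·16.2²·0.65 + 2²·19.9²·0.82] + 154.742 = 2834.19 + 154.742 = 2988.93.
Reliability = 2988.93 / 4100.74 = 0.729.

0.729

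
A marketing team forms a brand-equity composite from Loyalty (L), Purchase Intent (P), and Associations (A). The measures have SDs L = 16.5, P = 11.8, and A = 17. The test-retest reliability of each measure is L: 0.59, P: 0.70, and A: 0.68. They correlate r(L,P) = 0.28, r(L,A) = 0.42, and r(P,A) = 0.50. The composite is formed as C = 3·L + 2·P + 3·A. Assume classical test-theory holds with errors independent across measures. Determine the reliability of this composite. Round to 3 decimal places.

Var(C) = 3²·16.5² + 2²·11.8² + 3²·17² + 2·[6·16.5·11.8·0.28 + 9·16.5·17·0.42 + 6·11.8·17·0.50] = 5608.21 + 3978.37 = 9586.58.
With uncorrelated errors the cross-covariances are all true-score covariance, so they carry over unchanged; only the diagonal terms shrink to ρᵢσᵢ².
True-score variance = [3²·16.5²·0.59 + 2²·11.8²·0.70 + 3²·17²·0.68] + 3978.37 = 3604.2 + 3978.37 = 7582.57.
Reliability = 7582.57 / 9586.58 = 0.791.

0.791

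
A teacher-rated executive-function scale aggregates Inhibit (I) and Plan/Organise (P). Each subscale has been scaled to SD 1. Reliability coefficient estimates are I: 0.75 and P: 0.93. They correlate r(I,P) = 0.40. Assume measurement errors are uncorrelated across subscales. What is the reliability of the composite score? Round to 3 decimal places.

0.886

Var(I+P) = 2 + 2·[0.40] = 2 + 0.8 = 2.8.
With uncorrelated errors the cross-covariances are all true-score covariance, so they carry over unchanged; only the diagonal terms shrink to ρᵢσᵢ².
True-score variance = [0.75 + 0.93] + 0.8 = 1.68 + 0.8 = 2.48.
Reliability = 2.48 / 2.8 = 0.886.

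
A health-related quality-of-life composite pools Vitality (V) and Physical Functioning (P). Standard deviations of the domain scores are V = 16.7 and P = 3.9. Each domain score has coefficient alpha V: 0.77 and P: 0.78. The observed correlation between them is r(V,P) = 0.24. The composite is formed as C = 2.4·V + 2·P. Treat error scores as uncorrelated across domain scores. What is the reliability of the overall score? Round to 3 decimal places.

0.789

Var(C) = 2.4²·16.7² + 2²·3.9² + 2·[4.8·16.7·3.9·0.24] = 1667.25 + 150.06 = 1817.31.
With uncorrelated errors the cross-covariances are all true-score covariance, so they carry over unchanged; only the diagonal terms shrink to ρᵢσᵢ².
True-score variance = [2.4²·16.7²·0.77 + 2²·3.9²·0.78] + 150.06 = 1284.39 + 150.06 = 1434.45.
Reliability = 1434.45 / 1817.31 = 0.789.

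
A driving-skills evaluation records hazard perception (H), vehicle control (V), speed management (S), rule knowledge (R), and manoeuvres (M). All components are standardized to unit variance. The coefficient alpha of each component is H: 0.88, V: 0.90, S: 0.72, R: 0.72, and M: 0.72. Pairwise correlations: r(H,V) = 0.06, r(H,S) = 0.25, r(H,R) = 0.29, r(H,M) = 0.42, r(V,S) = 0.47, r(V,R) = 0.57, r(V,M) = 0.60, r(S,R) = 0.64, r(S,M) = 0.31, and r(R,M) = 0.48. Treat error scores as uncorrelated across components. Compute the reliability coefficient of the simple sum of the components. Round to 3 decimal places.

Var(H+V+S+R+M) = 5 + 2·[0.06 + 0.25 + 0.29 + 0.42 + 0.47 + 0.57 + 0.60 + 0.64 + 0.31 + 0.48] = 5 + 8.18 = 13.18.
Under uncorrelated errors the observed covariances equal the true-score covariances, so only the own-variance terms attenuate.
True-score variance = [0.88 + 0.90 + 0.72 + 0.72 + 0.72] + 8.18 = 3.94 + 8.18 = 12.12.
Reliability = 12.12 / 13.18 = 0.920.

0.920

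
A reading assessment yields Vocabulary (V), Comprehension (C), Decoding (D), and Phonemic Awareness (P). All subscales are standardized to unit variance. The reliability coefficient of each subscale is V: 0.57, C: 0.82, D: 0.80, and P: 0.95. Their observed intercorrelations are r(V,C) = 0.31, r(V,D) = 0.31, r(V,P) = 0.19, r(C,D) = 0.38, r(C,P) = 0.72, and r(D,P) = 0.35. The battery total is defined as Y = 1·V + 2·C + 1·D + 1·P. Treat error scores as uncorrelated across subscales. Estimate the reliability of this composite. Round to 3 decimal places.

0.902

Var(Y) = 1 + 2² + 1 + 1 + 2·[2·0.31 + 0.31 + 0.19 + 2·0.38 + 2·0.72 + 0.35] = 7 + 7.34 = 14.34.
With uncorrelated errors the cross-covariances are all true-score covariance, so they carry over unchanged; only the diagonal terms shrink to ρᵢσᵢ².
True-score variance = [0.57 + 2²·0.82 + 0.80 + 0.95] + 7.34 = 5.6 + 7.34 = 12.94.
Reliability = 12.94 / 14.34 = 0.902.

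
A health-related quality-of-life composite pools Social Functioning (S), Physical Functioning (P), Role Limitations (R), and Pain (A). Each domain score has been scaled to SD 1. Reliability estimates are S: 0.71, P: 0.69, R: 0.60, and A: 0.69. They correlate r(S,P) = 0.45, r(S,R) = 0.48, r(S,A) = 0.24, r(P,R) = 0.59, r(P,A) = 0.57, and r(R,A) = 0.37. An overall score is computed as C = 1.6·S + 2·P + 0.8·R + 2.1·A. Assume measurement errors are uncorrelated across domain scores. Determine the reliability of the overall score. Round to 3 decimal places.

0.857

Var(C) = 1.6² + 2² + 0.8² + 2.1² + 2·[3.2·0.45 + 1.28·0.48 + 3.36·0.24 + 1.6·0.59 + 4.2·0.57 + 1.68·0.37] = 11.61 + 13.6408 = 25.2508.
With uncorrelated errors the cross-covariances are all true-score covariance, so they carry over unchanged; only the diagonal terms shrink to ρᵢσᵢ².
True-score variance = [1.6²·0.71 + 2²·0.69 + 0.8²·0.60 + 2.1²·0.69] + 13.6408 = 8.0045 + 13.6408 = 21.6453.
Reliability = 21.6453 / 25.2508 = 0.857.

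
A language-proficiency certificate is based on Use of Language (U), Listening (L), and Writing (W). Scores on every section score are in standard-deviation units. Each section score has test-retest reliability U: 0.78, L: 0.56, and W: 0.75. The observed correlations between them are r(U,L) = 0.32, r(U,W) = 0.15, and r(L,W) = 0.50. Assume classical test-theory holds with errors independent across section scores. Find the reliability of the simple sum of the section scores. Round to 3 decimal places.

0.816

Var(U+L+W) = 3 + 2·[0.32 + 0.15 + 0.50] = 3 + 1.94 = 4.94.
With uncorrelated errors the cross-covariances are all true-score covariance, so they carry over unchanged; only the diagonal terms shrink to ρᵢσᵢ².
True-score variance = [0.78 + 0.56 + 0.75] + 1.94 = 2.09 + 1.94 = 4.03.
Reliability = 4.03 / 4.94 = 0.816.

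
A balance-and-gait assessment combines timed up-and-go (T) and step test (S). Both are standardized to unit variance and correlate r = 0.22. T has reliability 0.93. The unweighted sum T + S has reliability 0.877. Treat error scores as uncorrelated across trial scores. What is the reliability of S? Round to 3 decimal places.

0.770

Var(T+S) = 2 + 2·0.22 = 2.440.
True-score variance = ρ_T + ρ_S + 2·0.22, so 0.877 = (0.93 + ρ_S + 0.44) / 2.440.
ρ_S = 0.877·2.440 − 0.93 − 0.44 = 0.770.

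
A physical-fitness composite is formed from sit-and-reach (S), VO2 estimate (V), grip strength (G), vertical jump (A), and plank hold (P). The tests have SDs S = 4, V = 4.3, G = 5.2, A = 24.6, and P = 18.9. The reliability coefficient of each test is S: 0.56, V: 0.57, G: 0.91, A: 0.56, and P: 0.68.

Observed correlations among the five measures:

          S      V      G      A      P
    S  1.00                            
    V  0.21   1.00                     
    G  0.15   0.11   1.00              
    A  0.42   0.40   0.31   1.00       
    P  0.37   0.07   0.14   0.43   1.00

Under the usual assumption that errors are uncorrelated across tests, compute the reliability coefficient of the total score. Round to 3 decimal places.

0.777

Var(S+V+G+A+P) = 4² + 4.3² + 5.2² + 24.6² + 18.9² + 2·[4·4.3·0.21 + 4·5.2·0.15 + 4·24.6·0.42 + 4·18.9·0.37 + 4.3·5.2·0.11 + 4.3·24.6·0.40 + 4.3·18.9·0.07 + 5.2·24.6·0.31 + 5.2·18.9·0.14 + 24.6·18.9·0.43] = 1023.9 + 759.662 = 1783.56.
With uncorrelated errors the cross-covariances are all true-score covariance, so they carry over unchanged; only the diagonal terms shrink to ρᵢσᵢ².
True-score variance = [4²·0.56 + 4.3²·0.57 + 5.2²·0.91 + 24.6²·0.56 + 18.9²·0.68] + 759.662 = 625.898 + 759.662 = 1385.56.
Reliability = 1385.56 / 1783.56 = 0.777.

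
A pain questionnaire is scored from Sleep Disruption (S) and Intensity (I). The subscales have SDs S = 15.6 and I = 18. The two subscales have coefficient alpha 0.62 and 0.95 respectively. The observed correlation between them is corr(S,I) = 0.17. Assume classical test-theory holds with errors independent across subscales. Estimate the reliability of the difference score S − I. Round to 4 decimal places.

0.7697

Var(S−I) = 15.6² + 18² − 2·15.6·18·0.17 = 567.36 − 95.472 = 471.888.
With uncorrelated errors the cross-covariances are all true-score covariance, so they carry over unchanged; only the diagonal terms shrink to ρᵢσᵢ².
True-score variance = [15.6²·0.62 + 18²·0.95] − 95.472 = 458.683 − 95.472 = 363.211.
Reliability = 363.211 / 471.888 = 0.7697.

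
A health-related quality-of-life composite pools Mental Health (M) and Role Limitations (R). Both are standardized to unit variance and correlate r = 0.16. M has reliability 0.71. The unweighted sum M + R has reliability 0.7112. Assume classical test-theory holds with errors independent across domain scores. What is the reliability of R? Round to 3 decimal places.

Var(M+R) = 2 + 2·0.16 = 2.320.
True-score variance = ρ_M + ρ_R + 2·0.16, so 0.7112 = (0.71 + ρ_R + 0.32) / 2.320.
ρ_R = 0.7112·2.320 − 0.71 − 0.32 = 0.620.

0.620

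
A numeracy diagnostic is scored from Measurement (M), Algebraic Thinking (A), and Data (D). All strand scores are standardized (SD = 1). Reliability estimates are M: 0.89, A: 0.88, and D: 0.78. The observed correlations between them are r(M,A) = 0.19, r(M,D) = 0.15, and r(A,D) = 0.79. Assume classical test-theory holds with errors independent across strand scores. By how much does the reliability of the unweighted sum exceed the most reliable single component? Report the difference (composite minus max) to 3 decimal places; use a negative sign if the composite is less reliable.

0.024

Var(sum) = 3 + 2.26 = 5.26; true-score variance = 2.55 + 2.26 = 4.81; composite reliability = 0.9144.
Max component reliability = 0.8900.
Difference = 0.9144 − 0.8900 = 0.024.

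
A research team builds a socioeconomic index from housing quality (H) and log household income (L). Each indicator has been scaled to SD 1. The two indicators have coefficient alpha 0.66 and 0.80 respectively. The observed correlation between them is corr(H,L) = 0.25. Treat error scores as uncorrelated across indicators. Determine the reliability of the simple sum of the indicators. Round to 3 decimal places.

Var(H+L) = 2 + 2·[0.25] = 2 + 0.5 = 2.5.
Because errors are independent across components, Cov(Tᵢ,Tⱼ) = Cov(Xᵢ,Xⱼ); the off-diagonal part of the true-score variance is the same as above.
True-score variance = [0.66 + 0.80] + 0.5 = 1.46 + 0.5 = 1.96.
Reliability = 1.96 / 2.5 = 0.784.

0.784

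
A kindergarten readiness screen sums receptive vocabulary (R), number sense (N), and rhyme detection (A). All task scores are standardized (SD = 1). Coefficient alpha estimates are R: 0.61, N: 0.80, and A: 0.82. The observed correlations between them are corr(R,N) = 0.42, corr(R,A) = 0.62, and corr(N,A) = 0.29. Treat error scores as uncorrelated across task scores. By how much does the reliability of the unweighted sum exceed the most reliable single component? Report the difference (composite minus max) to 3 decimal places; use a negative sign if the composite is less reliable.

0.044

Var(sum) = 3 + 2.66 = 5.66; true-score variance = 2.23 + 2.66 = 4.89; composite reliability = 0.8640.
Max component reliability = 0.8200.
Difference = 0.8640 − 0.8200 = 0.044.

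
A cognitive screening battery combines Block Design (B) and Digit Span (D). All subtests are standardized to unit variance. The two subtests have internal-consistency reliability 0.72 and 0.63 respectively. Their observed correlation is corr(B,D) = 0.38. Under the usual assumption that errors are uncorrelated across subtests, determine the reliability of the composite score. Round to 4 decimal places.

0.7645

Var(B+D) = 2 + 2·[0.38] = 2 + 0.76 = 2.76.
With uncorrelated errors the cross-covariances are all true-score covariance, so they carry over unchanged; only the diagonal terms shrink to ρᵢσᵢ².
True-score variance = [0.72 + 0.63] + 0.76 = 1.35 + 0.76 = 2.11.
Reliability = 2.11 / 2.76 = 0.7645.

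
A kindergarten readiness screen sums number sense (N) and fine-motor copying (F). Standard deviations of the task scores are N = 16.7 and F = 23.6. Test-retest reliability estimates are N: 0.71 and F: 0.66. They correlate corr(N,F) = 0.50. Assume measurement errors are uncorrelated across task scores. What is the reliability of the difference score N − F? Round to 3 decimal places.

0.388

Var(N−F) = 16.7² + 23.6² − 2·16.7·23.6·0.50 = 835.85 − 394.12 = 441.73.
Because errors are independent across components, Cov(Tᵢ,Tⱼ) = Cov(Xᵢ,Xⱼ); the off-diagonal part of the true-score variance is the same as above.
True-score variance = [16.7²·0.71 + 23.6²·0.66] − 394.12 = 565.606 − 394.12 = 171.486.
Reliability = 171.486 / 441.73 = 0.388.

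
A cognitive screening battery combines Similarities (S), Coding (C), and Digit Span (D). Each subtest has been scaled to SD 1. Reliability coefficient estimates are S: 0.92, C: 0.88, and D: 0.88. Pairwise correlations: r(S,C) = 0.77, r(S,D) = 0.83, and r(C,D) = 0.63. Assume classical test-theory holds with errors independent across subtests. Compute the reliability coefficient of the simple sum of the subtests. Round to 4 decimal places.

Var(S+C+D) = 3 + 2·[0.77 + 0.83 + 0.63] = 3 + 4.46 = 7.46.
Under uncorrelated errors the observed covariances equal the true-score covariances, so only the own-variance terms attenuate.
True-score variance = [0.92 + 0.88 + 0.88] + 4.46 = 2.68 + 4.46 = 7.14.
Reliability = 7.14 / 7.46 = 0.9571.

0.9571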